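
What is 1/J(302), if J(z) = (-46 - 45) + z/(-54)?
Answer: -27/2608 ≈ -0.010353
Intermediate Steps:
J(z) = -91 - z/54 (J(z) = -91 + z*(-1/54) = -91 - z/54)
1/J(302) = 1/(-91 - 1/54*302) = 1/(-91 - 151/27) = 1/(-2608/27) = -27/2608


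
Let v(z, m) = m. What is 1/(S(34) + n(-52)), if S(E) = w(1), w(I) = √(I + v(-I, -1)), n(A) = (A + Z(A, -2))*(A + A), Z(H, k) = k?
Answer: 1/5616 ≈ 0.00017806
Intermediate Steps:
n(A) = 2*A*(-2 + A) (n(A) = (A - 2)*(A + A) = (-2 + A)*(2*A) = 2*A*(-2 + A))
w(I) = √(-1 + I) (w(I) = √(I - 1) = √(-1 + I))
S(E) = 0 (S(E) = √(-1 + 1) = √0 = 0)
1/(S(34) + n(-52)) = 1/(0 + 2*(-52)*(-2 - 52)) = 1/(0 + 2*(-52)*(-54)) = 1/(0 + 5616) = 1/5616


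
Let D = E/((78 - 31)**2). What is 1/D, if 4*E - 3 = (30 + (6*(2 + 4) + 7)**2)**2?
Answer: 2209/882661 ≈ 0.0025027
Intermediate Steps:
E = 882661 (E = 3/4 + (30 + (6*(2 + 4) + 7)**2)**2/4 = 3/4 + (30 + (6*6 + 7)**2)**2/4 = 3/4 + (30 + (36 + 7)**2)**2/4 = 3/4 + (30 + 43**2)**2/4 = 3/4 + (30 + 1849)**2/4 = 3/4 + (1/4)*1879**2 = 3/4 + (1/4)*3530641 = 3/4 + 3530641/4 = 882661)
D = 882661/2209 (D = 882661/((78 - 31)**2) = 882661/(47**2) = 882661/2209 ≈ 399.57)
1/D = 1/(882661/2209) = 2209/882661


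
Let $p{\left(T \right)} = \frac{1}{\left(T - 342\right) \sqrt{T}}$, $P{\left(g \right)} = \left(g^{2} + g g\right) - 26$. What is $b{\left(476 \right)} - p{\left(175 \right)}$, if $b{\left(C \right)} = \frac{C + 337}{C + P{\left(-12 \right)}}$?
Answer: $\frac{271}{246} + \frac{\sqrt{7}}{5845} \approx 1.1021$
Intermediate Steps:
$P{\left(g \right)} = -26 + 2 g^{2}$ ($P{\left(g \right)} = \left(g^{2} + g^{2}\right) - 26 = 2 g^{2} - 26 = -26 + 2 g^{2}$)
$p{\left(T \right)} = \frac{1}{\sqrt{T} \left(-342 + T\right)}$ ($p{\left(T \right)} = \frac{1}{\left(-342 + T\right) \sqrt{T}} = \frac{1}{\sqrt{T} \left(-342 + T\right)}$)
$b{\left(C \right)} = \frac{337 + C}{262 + C}$ ($b{\left(C \right)} = \frac{C + 337}{C - \left(26 - 2 \left(-12\right)^{2}\right)} = \frac{337 + C}{C + \left(-26 + 2 \cdot 144\right)} = \frac{337 + C}{C + \left(-26 + 288\right)} = \frac{337 + C}{C + 262} = \frac{337 + C}{262 + C}$)
$b{\left(476 \right)} - p{\left(175 \right)} = \frac{337 + 476}{262 + 476} - \frac{1}{5 \sqrt{7} \left(-342 + 175\right)} = \frac{1}{738} \cdot 813 - \frac{\frac{1}{35} \sqrt{7}}{-167} = \frac{1}{738} \cdot 813 - \frac{\sqrt{7}}{35} \left(- \frac{1}{167}\right) = \frac{271}{246} - - \frac{\sqrt{7}}{5845} = \frac{271}{246} + \frac{\sqrt{7}}{5845}$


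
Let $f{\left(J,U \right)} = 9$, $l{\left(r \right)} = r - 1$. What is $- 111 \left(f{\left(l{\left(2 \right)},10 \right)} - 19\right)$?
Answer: $1110$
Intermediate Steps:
$l{\left(r \right)} = -1 + r$ ($l{\left(r \right)} = r - 1 = -1 + r$)
$- 111 \left(f{\left(l{\left(2 \right)},10 \right)} - 19\right) = - 111 \left(9 - 19\right) = \left(-111\right) \left(-10\right) = 1110$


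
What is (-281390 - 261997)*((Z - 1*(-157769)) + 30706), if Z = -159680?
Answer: -15646828665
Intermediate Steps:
(-281390 - 261997)*((Z - 1*(-157769)) + 30706) = (-281390 - 261997)*((-159680 - 1*(-157769)) + 30706) = -543387*((-159680 + 157769) + 30706) = -543387*(-1911 + 30706) = -543387*28795 = -15646828665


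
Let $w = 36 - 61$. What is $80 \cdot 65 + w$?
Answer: $5175$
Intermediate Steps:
$w = -25$ ($w = 36 - 61 = -25$)
$80 \cdot 65 + w = 80 \cdot 65 - 25 = 5200 - 25 = 5175$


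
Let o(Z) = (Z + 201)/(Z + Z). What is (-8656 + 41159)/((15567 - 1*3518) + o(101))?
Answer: 3282803/1217100 ≈ 2.6972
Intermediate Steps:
o(Z) = (201 + Z)/(2*Z) (o(Z) = (201 + Z)/((2*Z)) = (201 + Z)*(1/(2*Z)) = (201 + Z)/(2*Z))
(-8656 + 41159)/((15567 - 1*3518) + o(101)) = (-8656 + 41159)/((15567 - 1*3518) + (½)*(201 + 101)/101) = 32503/((15567 - 3518) + (½)*(1/101)*302) = 32503/(12049 + 151/101) = 32503/(1217100/101) = 32503*(101/1217100) = 3282803/1217100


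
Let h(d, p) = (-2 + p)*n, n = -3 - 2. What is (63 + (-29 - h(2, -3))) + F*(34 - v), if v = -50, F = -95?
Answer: -7971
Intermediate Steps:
n = -5
h(d, p) = 10 - 5*p (h(d, p) = (-2 + p)*(-5) = 10 - 5*p)
(63 + (-29 - h(2, -3))) + F*(34 - v) = (63 + (-29 - (10 - 5*(-3)))) - 95*(34 - 1*(-50)) = (63 + (-29 - (10 + 15))) - 95*(34 + 50) = (63 + (-29 - 1*25)) - 95*84 = (63 + (-29 - 25)) - 7980 = (63 - 54) - 7980 = 9 - 7980 = -7971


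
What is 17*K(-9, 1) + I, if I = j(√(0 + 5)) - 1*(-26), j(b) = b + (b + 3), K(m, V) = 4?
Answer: 97 + 2*√5 ≈ 101.47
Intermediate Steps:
j(b) = 3 + 2*b (j(b) = b + (3 + b) = 3 + 2*b)
I = 29 + 2*√5 (I = (3 + 2*√(0 + 5)) - 1*(-26) = (3 + 2*√5) + 26 = 29 + 2*√5 ≈ 33.472)
17*K(-9, 1) + I = 17*4 + (29 + 2*√5) = 68 + (29 + 2*√5) = 97 + 2*√5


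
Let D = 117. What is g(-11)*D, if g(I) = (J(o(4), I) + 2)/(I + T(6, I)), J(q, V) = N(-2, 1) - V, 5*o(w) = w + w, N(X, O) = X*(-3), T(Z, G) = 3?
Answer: -2223/8 ≈ -277.88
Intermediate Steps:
N(X, O) = -3*X
o(w) = 2*w/5 (o(w) = (w + w)/5 = (2*w)/5 = 2*w/5)
J(q, V) = 6 - V (J(q, V) = -3*(-2) - V = 6 - V)
g(I) = (8 - I)/(3 + I) (g(I) = ((6 - I) + 2)/(I + 3) = (8 - I)/(3 + I))
g(-11)*D = ((8 - 1*(-11))/(3 - 11))*117 = ((8 + 11)/(-8))*117 = -1/8*19*117 = -19/8*117 = -2223/8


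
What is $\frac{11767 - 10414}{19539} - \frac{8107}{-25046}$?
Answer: $\frac{64096637}{163124598} \approx 0.39293$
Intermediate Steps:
$\frac{11767 - 10414}{19539} - \frac{8107}{-25046} = \left(11767 - 10414\right) \frac{1}{19539} - - \frac{8107}{25046} = 1353 \cdot \frac{1}{19539} + \frac{8107}{25046} = \frac{451}{6513} + \frac{8107}{25046} = \frac{64096637}{163124598}$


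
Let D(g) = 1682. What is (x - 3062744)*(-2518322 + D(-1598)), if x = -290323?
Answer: 8438462534880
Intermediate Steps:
(x - 3062744)*(-2518322 + D(-1598)) = (-290323 - 3062744)*(-2518322 + 1682) = -3353067*(-2516640) = 8438462534880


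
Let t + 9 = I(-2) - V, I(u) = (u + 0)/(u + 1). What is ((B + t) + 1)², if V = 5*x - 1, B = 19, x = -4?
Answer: 1156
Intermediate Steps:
I(u) = u/(1 + u)
V = -21 (V = 5*(-4) - 1 = -20 - 1 = -21)
t = 14 (t = -9 + (-2/(1 - 2) - 1*(-21)) = -9 + (-2/(-1) + 21) = -9 + (-2*(-1) + 21) = -9 + (2 + 21) = -9 + 23 = 14)
((B + t) + 1)² = ((19 + 14) + 1)² = (33 + 1)² = 34² = 1156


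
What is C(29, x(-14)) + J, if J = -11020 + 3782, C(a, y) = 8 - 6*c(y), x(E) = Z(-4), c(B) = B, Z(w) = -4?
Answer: -7206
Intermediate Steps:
x(E) = -4
C(a, y) = 8 - 6*y
J = -7238
C(29, x(-14)) + J = (8 - 6*(-4)) - 7238 = (8 + 24) - 7238 = 32 - 7238 = -7206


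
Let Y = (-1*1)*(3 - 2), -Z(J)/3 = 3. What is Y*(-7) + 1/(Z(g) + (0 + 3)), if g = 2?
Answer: 41/6 ≈ 6.8333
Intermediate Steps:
Z(J) = -9 (Z(J) = -3*3 = -9)
Y = -1 (Y = -1*1 = -1)
Y*(-7) + 1/(Z(g) + (0 + 3)) = -1*(-7) + 1/(-9 + (0 + 3)) = 7 + 1/(-9 + 3) = 7 + 1/(-6) = 7 - 1/6 = 41/6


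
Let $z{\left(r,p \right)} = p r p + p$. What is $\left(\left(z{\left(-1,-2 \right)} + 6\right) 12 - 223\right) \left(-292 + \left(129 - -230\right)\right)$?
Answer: $-14941$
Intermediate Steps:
$z{\left(r,p \right)} = p + r p^{2}$ ($z{\left(r,p \right)} = r p^{2} + p = p + r p^{2}$)
$\left(\left(z{\left(-1,-2 \right)} + 6\right) 12 - 223\right) \left(-292 + \left(129 - -230\right)\right) = \left(\left(- 2 \left(1 - -2\right) + 6\right) 12 - 223\right) \left(-292 + \left(129 - -230\right)\right) = \left(\left(- 2 \left(1 + 2\right) + 6\right) 12 - 223\right) \left(-292 + \left(129 + 230\right)\right) = \left(\left(\left(-2\right) 3 + 6\right) 12 - 223\right) \left(-292 + 359\right) = \left(\left(-6 + 6\right) 12 - 223\right) 67 = \left(0 \cdot 12 - 223\right) 67 = \left(0 - 223\right) 67 = \left(-223\right) 67 = -14941$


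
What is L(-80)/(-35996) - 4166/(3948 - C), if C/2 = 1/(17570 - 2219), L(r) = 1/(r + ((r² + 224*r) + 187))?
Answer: -13136510008717411/12449097437005804 ≈ -1.0552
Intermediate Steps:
L(r) = 1/(187 + r² + 225*r) (L(r) = 1/(r + (187 + r² + 224*r)) = 1/(187 + r² + 225*r))
C = 2/15351 (C = 2/(17570 - 2219) = 2/15351 ≈ 0.00013028)
L(-80)/(-35996) - 4166/(3948 - C) = 1/((187 + (-80)² + 225*(-80))*(-35996)) - 4166/(3948 - 1*2/15351) = -1/35996/(187 + 6400 - 18000) - 4166/(3948 - 2/15351) = -1/35996/(-11413) - 4166/60605746/15351 = -1/11413*(-1/35996) - 4166*15351/60605746 = 1/410822348 - 31976133/30302873 = -13136510008717411/12449097437005804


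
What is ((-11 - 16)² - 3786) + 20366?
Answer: 17309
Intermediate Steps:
((-11 - 16)² - 3786) + 20366 = ((-27)² - 3786) + 20366 = (729 - 3786) + 20366 = -3057 + 20366 = 17309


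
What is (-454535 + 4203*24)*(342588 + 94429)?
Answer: -154556743271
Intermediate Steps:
(-454535 + 4203*24)*(342588 + 94429) = (-454535 + 100872)*437017 = -353663*437017 = -154556743271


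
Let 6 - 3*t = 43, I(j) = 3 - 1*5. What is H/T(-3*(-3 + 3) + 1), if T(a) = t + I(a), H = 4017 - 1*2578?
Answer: -4317/43 ≈ -100.40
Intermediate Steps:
I(j) = -2 (I(j) = 3 - 5 = -2)
t = -37/3 (t = 2 - ⅓*43 = 2 - 43/3 = -37/3 ≈ -12.333)
H = 1439 (H = 4017 - 2578 = 1439)
T(a) = -43/3 (T(a) = -37/3 - 2 = -43/3)
H/T(-3*(-3 + 3) + 1) = 1439/(-43/3) = 1439*(-3/43) = -4317/43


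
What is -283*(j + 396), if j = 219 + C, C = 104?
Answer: -203477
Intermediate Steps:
j = 323 (j = 219 + 104 = 323)
-283*(j + 396) = -283*(323 + 396) = -283*719 = -203477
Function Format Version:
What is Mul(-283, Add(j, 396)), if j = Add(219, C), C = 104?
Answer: -203477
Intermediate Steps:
j = 323 (j = Add(219, 104) = 323)
Mul(-283, Add(j, 396)) = Mul(-283, Add(323, 396)) = Mul(-283, 719) = -203477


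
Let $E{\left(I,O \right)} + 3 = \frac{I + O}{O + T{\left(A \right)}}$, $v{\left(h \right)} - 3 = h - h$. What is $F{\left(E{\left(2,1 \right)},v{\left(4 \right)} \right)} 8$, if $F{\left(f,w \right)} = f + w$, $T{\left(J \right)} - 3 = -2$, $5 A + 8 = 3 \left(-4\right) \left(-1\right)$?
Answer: $12$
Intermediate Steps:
$A = \frac{4}{5}$ ($A = - \frac{8}{5} + \frac{3 \left(-4\right) \left(-1\right)}{5} = - \frac{8}{5} + \frac{\left(-12\right) \left(-1\right)}{5} = - \frac{8}{5} + \frac{1}{5} \cdot 12 = - \frac{8}{5} + \frac{12}{5} = \frac{4}{5} \approx 0.8$)
$T{\left(J \right)} = 1$ ($T{\left(J \right)} = 3 - 2 = 1$)
$v{\left(h \right)} = 3$ ($v{\left(h \right)} = 3 + \left(h - h\right) = 3 + 0 = 3$)
$E{\left(I,O \right)} = -3 + \frac{I + O}{1 + O}$ ($E{\left(I,O \right)} = -3 + \frac{I + O}{O + 1} = -3 + \frac{I + O}{1 + O}$)
$F{\left(E{\left(2,1 \right)},v{\left(4 \right)} \right)} 8 = \left(\frac{-3 + 2 - 2}{1 + 1} + 3\right) 8 = \left(\frac{-3 + 2 - 2}{2} + 3\right) 8 = \left(\frac{1}{2} \left(-3\right) + 3\right) 8 = \left(- \frac{3}{2} + 3\right) 8 = \frac{3}{2} \cdot 8 = 12$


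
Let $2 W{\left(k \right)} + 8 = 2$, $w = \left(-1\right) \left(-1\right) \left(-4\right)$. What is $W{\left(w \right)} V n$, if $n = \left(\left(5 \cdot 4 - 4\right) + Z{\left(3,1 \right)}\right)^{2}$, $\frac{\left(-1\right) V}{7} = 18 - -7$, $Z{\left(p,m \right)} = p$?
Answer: $189525$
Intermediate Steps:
$w = -4$ ($w = 1 \left(-4\right) = -4$)
$W{\left(k \right)} = -3$ ($W{\left(k \right)} = -4 + \frac{1}{2} \cdot 2 = -4 + 1 = -3$)
$V = -175$ ($V = - 7 \left(18 - -7\right) = - 7 \left(18 + 7\right) = \left(-7\right) 25 = -175$)
$n = 361$ ($n = \left(\left(5 \cdot 4 - 4\right) + 3\right)^{2} = \left(\left(20 - 4\right) + 3\right)^{2} = \left(16 + 3\right)^{2} = 19^{2} = 361$)
$W{\left(w \right)} V n = \left(-3\right) \left(-175\right) 361 = 525 \cdot 361 = 189525$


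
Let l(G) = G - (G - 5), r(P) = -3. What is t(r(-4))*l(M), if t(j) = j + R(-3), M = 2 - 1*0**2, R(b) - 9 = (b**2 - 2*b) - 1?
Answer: 100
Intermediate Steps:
R(b) = 8 + b**2 - 2*b (R(b) = 9 + ((b**2 - 2*b) - 1) = 9 + (-1 + b**2 - 2*b) = 8 + b**2 - 2*b)
M = 2 (M = 2 - 1*0 = 2 + 0 = 2)
t(j) = 23 + j (t(j) = j + (8 + (-3)**2 - 2*(-3)) = j + (8 + 9 + 6) = j + 23 = 23 + j)
l(G) = 5 (l(G) = G - (-5 + G) = G + (5 - G) = 5)
t(r(-4))*l(M) = (23 - 3)*5 = 20*5 = 100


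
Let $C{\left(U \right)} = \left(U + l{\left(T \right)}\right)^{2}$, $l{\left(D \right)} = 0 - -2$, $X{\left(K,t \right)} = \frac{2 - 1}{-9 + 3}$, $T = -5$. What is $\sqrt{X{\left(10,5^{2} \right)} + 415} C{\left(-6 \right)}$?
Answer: $\frac{8 \sqrt{14934}}{3} \approx 325.88$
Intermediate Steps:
$X{\left(K,t \right)} = - \frac{1}{6}$ ($X{\left(K,t \right)} = 1 \frac{1}{-6} = 1 \left(- \frac{1}{6}\right) = - \frac{1}{6}$)
$l{\left(D \right)} = 2$ ($l{\left(D \right)} = 0 + 2 = 2$)
$C{\left(U \right)} = \left(2 + U\right)^{2}$ ($C{\left(U \right)} = \left(U + 2\right)^{2} = \left(2 + U\right)^{2}$)
$\sqrt{X{\left(10,5^{2} \right)} + 415} C{\left(-6 \right)} = \sqrt{- \frac{1}{6} + 415} \left(2 - 6\right)^{2} = \sqrt{\frac{2489}{6}} \left(-4\right)^{2} = \frac{\sqrt{14934}}{6} \cdot 16 = \frac{8 \sqrt{14934}}{3}$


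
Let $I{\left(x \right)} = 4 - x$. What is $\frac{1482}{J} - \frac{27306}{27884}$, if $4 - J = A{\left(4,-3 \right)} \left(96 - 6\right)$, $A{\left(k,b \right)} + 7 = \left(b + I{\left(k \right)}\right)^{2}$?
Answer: $- \frac{5766243}{613448} \approx -9.3997$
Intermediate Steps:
$A{\left(k,b \right)} = -7 + \left(4 + b - k\right)^{2}$ ($A{\left(k,b \right)} = -7 + \left(b - \left(-4 + k\right)\right)^{2} = -7 + \left(4 + b - k\right)^{2}$)
$J = -176$ ($J = 4 - \left(-7 + \left(4 - 3 - 4\right)^{2}\right) \left(96 - 6\right) = 4 - \left(-7 + \left(4 - 3 - 4\right)^{2}\right) 90 = 4 - \left(-7 + \left(-3\right)^{2}\right) 90 = 4 - \left(-7 + 9\right) 90 = 4 - 2 \cdot 90 = 4 - 180 = -176$)
$\frac{1482}{J} - \frac{27306}{27884} = \frac{1482}{-176} - \frac{27306}{27884} = 1482 \left(- \frac{1}{176}\right) - \frac{13653}{13942} = - \frac{741}{88} - \frac{13653}{13942} = - \frac{5766243}{613448}$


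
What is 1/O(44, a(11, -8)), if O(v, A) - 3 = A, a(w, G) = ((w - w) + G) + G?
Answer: -1/13 ≈ -0.076923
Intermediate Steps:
a(w, G) = 2*G (a(w, G) = (0 + G) + G = G + G = 2*G)
O(v, A) = 3 + A
1/O(44, a(11, -8)) = 1/(3 + 2*(-8)) = 1/(3 - 16) = 1/(-13) = -1/13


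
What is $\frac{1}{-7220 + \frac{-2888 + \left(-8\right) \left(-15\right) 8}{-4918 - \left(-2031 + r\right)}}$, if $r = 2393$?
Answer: $- \frac{660}{4764959} \approx -0.00013851$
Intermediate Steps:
$\frac{1}{-7220 + \frac{-2888 + \left(-8\right) \left(-15\right) 8}{-4918 - \left(-2031 + r\right)}} = \frac{1}{-7220 + \frac{-2888 + \left(-8\right) \left(-15\right) 8}{-4918 + \left(2031 - 2393\right)}} = \frac{1}{-7220 + \frac{-2888 + 120 \cdot 8}{-4918 + \left(2031 - 2393\right)}} = \frac{1}{-7220 + \frac{-2888 + 960}{-4918 - 362}} = \frac{1}{-7220 - \frac{1928}{-5280}} = \frac{1}{-7220 - - \frac{241}{660}} = \frac{1}{-7220 + \frac{241}{660}} = \frac{1}{- \frac{4764959}{660}} = - \frac{660}{4764959}$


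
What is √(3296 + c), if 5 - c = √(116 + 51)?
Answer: √(3301 - √167) ≈ 57.342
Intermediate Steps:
c = 5 - √167 (c = 5 - √(116 + 51) = 5 - √167 ≈ -7.9229)
√(3296 + c) = √(3296 + (5 - √167)) = √(3301 - √167)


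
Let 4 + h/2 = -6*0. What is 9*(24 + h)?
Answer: 144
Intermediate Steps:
h = -8 (h = -8 + 2*(-6*0) = -8 + 2*0 = -8 + 0 = -8)
9*(24 + h) = 9*(24 - 8) = 9*16 = 144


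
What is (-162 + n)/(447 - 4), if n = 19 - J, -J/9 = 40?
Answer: 217/443 ≈ 0.48984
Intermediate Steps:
J = -360 (J = -9*40 = -360)
n = 379 (n = 19 - 1*(-360) = 19 + 360 = 379)
(-162 + n)/(447 - 4) = (-162 + 379)/(447 - 4) = 217/443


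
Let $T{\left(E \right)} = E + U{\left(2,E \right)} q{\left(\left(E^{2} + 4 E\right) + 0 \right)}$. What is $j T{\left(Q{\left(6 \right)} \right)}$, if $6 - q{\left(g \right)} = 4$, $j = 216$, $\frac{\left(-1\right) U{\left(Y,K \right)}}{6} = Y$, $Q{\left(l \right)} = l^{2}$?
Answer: $2592$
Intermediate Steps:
$U{\left(Y,K \right)} = - 6 Y$
$q{\left(g \right)} = 2$ ($q{\left(g \right)} = 6 - 4 = 2$)
$T{\left(E \right)} = -24 + E$ ($T{\left(E \right)} = E + \left(-6\right) 2 \cdot 2 = E - 24 = -24 + E$)
$j T{\left(Q{\left(6 \right)} \right)} = 216 \left(-24 + 6^{2}\right) = 216 \left(-24 + 36\right) = 216 \cdot 12 = 2592$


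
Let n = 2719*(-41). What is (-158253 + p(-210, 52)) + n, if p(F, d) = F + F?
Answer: -270152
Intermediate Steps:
p(F, d) = 2*F
n = -111479
(-158253 + p(-210, 52)) + n = (-158253 + 2*(-210)) - 111479 = (-158253 - 420) - 111479 = -158673 - 111479 = -270152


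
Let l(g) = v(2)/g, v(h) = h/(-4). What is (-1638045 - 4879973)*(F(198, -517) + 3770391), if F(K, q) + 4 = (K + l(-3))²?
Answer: -446965435455877/18 ≈ -2.4831e+13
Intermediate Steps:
v(h) = -h/4 (v(h) = h*(-¼) = -h/4)
l(g) = -1/(2*g) (l(g) = (-¼*2)/g = -1/(2*g))
F(K, q) = -4 + (⅙ + K)² (F(K, q) = -4 + (K - ½/(-3))² = -4 + (K - ½*(-⅓))² = -4 + (K + ⅙)² = -4 + (⅙ + K)²)
(-1638045 - 4879973)*(F(198, -517) + 3770391) = (-1638045 - 4879973)*((-4 + (1 + 6*198)²/36) + 3770391) = -6518018*((-4 + (1 + 1188)²/36) + 3770391) = -6518018*((-4 + (1/36)*1189²) + 3770391) = -6518018*((-4 + (1/36)*1413721) + 3770391) = -6518018*((-4 + 1413721/36) + 3770391) = -6518018*(1413577/36 + 3770391) = -6518018*137147653/36 = -446965435455877/18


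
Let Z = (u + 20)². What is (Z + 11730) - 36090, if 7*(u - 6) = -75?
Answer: -1182191/49 ≈ -24126.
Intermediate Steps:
u = -33/7 (u = 6 + (⅐)*(-75) = 6 - 75/7 = -33/7 ≈ -4.7143)
Z = 11449/49 (Z = (-33/7 + 20)² = (107/7)² = 11449/49 ≈ 233.65)
(Z + 11730) - 36090 = (11449/49 + 11730) - 36090 = 586219/49 - 36090 = -1182191/49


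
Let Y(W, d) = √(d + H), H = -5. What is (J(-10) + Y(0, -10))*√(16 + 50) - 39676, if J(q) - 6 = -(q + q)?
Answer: -39676 + √66*(26 + I*√15) ≈ -39465.0 + 31.464*I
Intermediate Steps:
Y(W, d) = √(-5 + d) (Y(W, d) = √(d - 5) = √(-5 + d))
J(q) = 6 - 2*q (J(q) = 6 - (q + q) = 6 - 2*q)
(J(-10) + Y(0, -10))*√(16 + 50) - 39676 = ((6 - 2*(-10)) + √(-5 - 10))*√(16 + 50) - 39676 = ((6 + 20) + √(-15))*√66 - 39676 = (26 + I*√15)*√66 - 39676 = √66*(26 + I*√15) - 39676 = -39676 + √66*(26 + I*√15)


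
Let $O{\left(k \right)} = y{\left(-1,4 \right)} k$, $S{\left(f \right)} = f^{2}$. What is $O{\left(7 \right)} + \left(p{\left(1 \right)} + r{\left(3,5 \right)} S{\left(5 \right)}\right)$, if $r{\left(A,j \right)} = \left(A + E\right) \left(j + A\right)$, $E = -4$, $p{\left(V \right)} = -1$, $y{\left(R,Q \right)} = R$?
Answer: $-208$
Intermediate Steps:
$r{\left(A,j \right)} = \left(-4 + A\right) \left(A + j\right)$ ($r{\left(A,j \right)} = \left(A - 4\right) \left(j + A\right) = \left(-4 + A\right) \left(A + j\right)$)
$O{\left(k \right)} = - k$
$O{\left(7 \right)} + \left(p{\left(1 \right)} + r{\left(3,5 \right)} S{\left(5 \right)}\right) = \left(-1\right) 7 + \left(-1 + \left(3^{2} - 12 - 20 + 3 \cdot 5\right) 5^{2}\right) = -7 + \left(-1 + \left(9 - 12 - 20 + 15\right) 25\right) = -7 - 201 = -208$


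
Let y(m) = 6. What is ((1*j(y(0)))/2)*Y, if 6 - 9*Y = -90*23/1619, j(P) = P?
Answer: 3928/1619 ≈ 2.4262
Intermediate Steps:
Y = 3928/4857 (Y = ⅔ - (-90*23)/(9*1619) = ⅔ - (-230)/1619 = ⅔ - ⅑*(-2070/1619) = ⅔ + 230/1619 = 3928/4857 ≈ 0.80873)
((1*j(y(0)))/2)*Y = ((1*6)/2)*(3928/4857) = (6*(½))*(3928/4857) = 3*(3928/4857) = 3928/1619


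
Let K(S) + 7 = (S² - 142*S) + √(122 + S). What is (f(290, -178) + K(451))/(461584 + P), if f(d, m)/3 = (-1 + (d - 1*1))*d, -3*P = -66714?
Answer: 194956/241911 + √573/483822 ≈ 0.80595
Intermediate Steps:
P = 22238 (P = -⅓*(-66714) = 22238)
f(d, m) = 3*d*(-2 + d) (f(d, m) = 3*((-1 + (d - 1*1))*d) = 3*((-1 + (d - 1))*d) = 3*((-1 + (-1 + d))*d) = 3*((-2 + d)*d) = 3*(d*(-2 + d)) = 3*d*(-2 + d))
K(S) = -7 + S² + √(122 + S) - 142*S (K(S) = -7 + ((S² - 142*S) + √(122 + S)) = -7 + (S² + √(122 + S) - 142*S) = -7 + S² + √(122 + S) - 142*S)
(f(290, -178) + K(451))/(461584 + P) = (3*290*(-2 + 290) + (-7 + 451² + √(122 + 451) - 142*451))/(461584 + 22238) = (3*290*288 + (-7 + 203401 + √573 - 64042))/483822 = (250560 + (139352 + √573))*(1/483822) = (389912 + √573)*(1/483822) = 194956/241911 + √573/483822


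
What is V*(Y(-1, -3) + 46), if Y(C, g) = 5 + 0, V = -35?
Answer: -1785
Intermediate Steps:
Y(C, g) = 5
V*(Y(-1, -3) + 46) = -35*(5 + 46) = -35*51 = -1785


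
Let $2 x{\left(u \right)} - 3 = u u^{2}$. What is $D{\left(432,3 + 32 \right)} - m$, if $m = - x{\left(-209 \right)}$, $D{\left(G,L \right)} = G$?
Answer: $-4564231$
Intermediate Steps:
$x{\left(u \right)} = \frac{3}{2} + \frac{u^{3}}{2}$ ($x{\left(u \right)} = \frac{3}{2} + \frac{u u^{2}}{2} = \frac{3}{2} + \frac{u^{3}}{2}$)
$m = 4564663$ ($m = - (\frac{3}{2} + \frac{\left(-209\right)^{3}}{2}) = - (\frac{3}{2} + \frac{1}{2} \left(-9129329\right)) = - (\frac{3}{2} - \frac{9129329}{2}) = \left(-1\right) \left(-4564663\right) = 4564663$)
$D{\left(432,3 + 32 \right)} - m = 432 - 4564663 = -4564231$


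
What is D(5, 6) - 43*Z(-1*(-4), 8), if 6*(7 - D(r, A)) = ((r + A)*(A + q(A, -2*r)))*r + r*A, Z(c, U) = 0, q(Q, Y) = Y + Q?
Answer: -49/3 ≈ -16.333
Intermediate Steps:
q(Q, Y) = Q + Y
D(r, A) = 7 - A*r/6 - r*(A + r)*(-2*r + 2*A)/6 (D(r, A) = 7 - (((r + A)*(A + (A - 2*r)))*r + r*A)/6 = 7 - (((A + r)*(-2*r + 2*A))*r + A*r)/6 = 7 - (r*(A + r)*(-2*r + 2*A) + A*r)/6 = 7 - (A*r + r*(A + r)*(-2*r + 2*A))/6 = 7 + (-A*r/6 - r*(A + r)*(-2*r + 2*A)/6) = 7 - A*r/6 - r*(A + r)*(-2*r + 2*A)/6)
D(5, 6) - 43*Z(-1*(-4), 8) = (7 + (⅓)*5³ - ⅓*5*6² - ⅙*6*5) - 43*0 = (7 + (⅓)*125 - ⅓*5*36 - 5) + 0 = (7 + 125/3 - 60 - 5) + 0 = -49/3 + 0 = -49/3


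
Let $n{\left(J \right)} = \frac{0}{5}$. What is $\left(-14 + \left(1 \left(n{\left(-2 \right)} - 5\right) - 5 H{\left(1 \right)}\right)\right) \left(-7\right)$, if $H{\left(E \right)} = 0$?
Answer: $133$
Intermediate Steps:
$n{\left(J \right)} = 0$ ($n{\left(J \right)} = 0 \cdot \frac{1}{5} = 0$)
$\left(-14 + \left(1 \left(n{\left(-2 \right)} - 5\right) - 5 H{\left(1 \right)}\right)\right) \left(-7\right) = \left(-14 + \left(1 \left(0 - 5\right) - 0\right)\right) \left(-7\right) = \left(-14 + \left(1 \left(-5\right) + 0\right)\right) \left(-7\right) = \left(-14 + \left(-5 + 0\right)\right) \left(-7\right) = \left(-14 - 5\right) \left(-7\right) = \left(-19\right) \left(-7\right) = 133$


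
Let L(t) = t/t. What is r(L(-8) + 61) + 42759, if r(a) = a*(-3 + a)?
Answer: 46417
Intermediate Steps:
L(t) = 1
r(L(-8) + 61) + 42759 = (1 + 61)*(-3 + (1 + 61)) + 42759 = 62*(-3 + 62) + 42759 = 62*59 + 42759 = 3658 + 42759 = 46417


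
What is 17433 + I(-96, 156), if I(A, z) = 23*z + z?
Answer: 21177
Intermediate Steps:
I(A, z) = 24*z
17433 + I(-96, 156) = 17433 + 24*156 = 17433 + 3744 = 21177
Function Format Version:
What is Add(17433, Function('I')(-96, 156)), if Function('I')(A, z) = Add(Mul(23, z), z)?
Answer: 21177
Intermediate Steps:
Function('I')(A, z) = Mul(24, z)
Add(17433, Function('I')(-96, 156)) = Add(17433, Mul(24, 156)) = Add(17433, 3744) = 21177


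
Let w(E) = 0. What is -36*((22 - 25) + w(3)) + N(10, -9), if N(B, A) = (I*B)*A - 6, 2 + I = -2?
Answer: 462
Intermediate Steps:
I = -4 (I = -2 - 2 = -4)
N(B, A) = -6 - 4*A*B (N(B, A) = (-4*B)*A - 6 = -4*A*B - 6 = -6 - 4*A*B)
-36*((22 - 25) + w(3)) + N(10, -9) = -36*((22 - 25) + 0) + (-6 - 4*(-9)*10) = -36*(-3 + 0) + (-6 + 360) = -36*(-3) + 354 = 108 + 354 = 462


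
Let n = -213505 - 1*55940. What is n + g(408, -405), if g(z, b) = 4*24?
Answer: -269349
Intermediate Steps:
g(z, b) = 96
n = -269445 (n = -213505 - 55940 = -269445)
n + g(408, -405) = -269445 + 96 = -269349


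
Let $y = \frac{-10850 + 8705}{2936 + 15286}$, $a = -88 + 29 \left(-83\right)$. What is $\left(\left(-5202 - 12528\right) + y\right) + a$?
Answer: $- \frac{122847365}{6074} \approx -20225.0$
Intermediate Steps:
$a = -2495$ ($a = -88 - 2407 = -2495$)
$y = - \frac{715}{6074}$ ($y = - \frac{2145}{18222} = \left(-2145\right) \frac{1}{18222} = - \frac{715}{6074} \approx -0.11771$)
$\left(\left(-5202 - 12528\right) + y\right) + a = \left(\left(-5202 - 12528\right) - \frac{715}{6074}\right) - 2495 = \left(-17730 - \frac{715}{6074}\right) - 2495 = - \frac{107692735}{6074} - 2495 = - \frac{122847365}{6074}$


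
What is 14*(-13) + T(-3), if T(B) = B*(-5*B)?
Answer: -227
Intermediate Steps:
T(B) = -5*B²
14*(-13) + T(-3) = 14*(-13) - 5*(-3)² = -182 - 5*9 = -182 - 45 = -227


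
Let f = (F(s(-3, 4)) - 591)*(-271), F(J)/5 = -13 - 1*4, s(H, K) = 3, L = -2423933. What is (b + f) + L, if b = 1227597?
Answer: -1013140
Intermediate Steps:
F(J) = -85 (F(J) = 5*(-13 - 1*4) = 5*(-13 - 4) = 5*(-17) = -85)
f = 183196 (f = (-85 - 591)*(-271) = -676*(-271) = 183196)
(b + f) + L = (1227597 + 183196) - 2423933 = 1410793 - 2423933 = -1013140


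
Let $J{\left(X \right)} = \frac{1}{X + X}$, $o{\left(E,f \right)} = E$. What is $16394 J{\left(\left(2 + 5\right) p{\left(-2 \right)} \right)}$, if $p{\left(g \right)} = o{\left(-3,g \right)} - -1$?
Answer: $- \frac{1171}{2} \approx -585.5$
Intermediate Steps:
$p{\left(g \right)} = -2$ ($p{\left(g \right)} = -3 - -1 = -3 + 1 = -2$)
$J{\left(X \right)} = \frac{1}{2 X}$
$16394 J{\left(\left(2 + 5\right) p{\left(-2 \right)} \right)} = 16394 \frac{1}{2 \left(2 + 5\right) \left(-2\right)} = 16394 \frac{1}{2 \cdot 7 \left(-2\right)} = 16394 \frac{1}{2 \left(-14\right)} = 16394 \cdot \frac{1}{2} \left(- \frac{1}{14}\right) = 16394 \left(- \frac{1}{28}\right) = - \frac{1171}{2}$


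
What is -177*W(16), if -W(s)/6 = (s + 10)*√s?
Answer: 110448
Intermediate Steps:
W(s) = -6*√s*(10 + s) (W(s) = -6*(s + 10)*√s = -6*(10 + s)*√s = -6*√s*(10 + s))
-177*W(16) = -1062*√16*(-10 - 1*16) = -1062*4*(-10 - 16) = -1062*4*(-26) = -177*(-624) = 110448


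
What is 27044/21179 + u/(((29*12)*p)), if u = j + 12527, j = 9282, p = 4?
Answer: 499538059/29481168 ≈ 16.944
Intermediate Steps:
u = 21809 (u = 9282 + 12527 = 21809)
27044/21179 + u/(((29*12)*p)) = 27044/21179 + 21809/(((29*12)*4)) = 27044*(1/21179) + 21809/((348*4)) = 27044/21179 + 21809/1392 = 499538059/29481168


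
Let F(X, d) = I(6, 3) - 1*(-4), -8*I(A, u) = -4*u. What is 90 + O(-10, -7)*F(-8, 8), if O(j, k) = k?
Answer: 103/2 ≈ 51.500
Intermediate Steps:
I(A, u) = u/2 (I(A, u) = -(-1)*u/2 = u/2)
F(X, d) = 11/2 (F(X, d) = (1/2)*3 - 1*(-4) = 3/2 + 4 = 11/2)
90 + O(-10, -7)*F(-8, 8) = 90 - 7*11/2 = 90 - 77/2 = 103/2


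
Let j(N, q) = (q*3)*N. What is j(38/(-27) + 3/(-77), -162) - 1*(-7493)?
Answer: 631087/77 ≈ 8195.9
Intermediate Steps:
j(N, q) = 3*N*q (j(N, q) = (3*q)*N = 3*N*q)
j(38/(-27) + 3/(-77), -162) - 1*(-7493) = 3*(38/(-27) + 3/(-77))*(-162) - 1*(-7493) = 3*(38*(-1/27) + 3*(-1/77))*(-162) + 7493 = 3*(-38/27 - 3/77)*(-162) + 7493 = 3*(-3007/2079)*(-162) + 7493 = 54126/77 + 7493 = 631087/77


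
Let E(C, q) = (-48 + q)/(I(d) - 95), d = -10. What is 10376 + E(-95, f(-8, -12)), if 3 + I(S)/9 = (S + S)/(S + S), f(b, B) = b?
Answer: 1172544/113 ≈ 10377.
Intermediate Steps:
I(S) = -18 (I(S) = -27 + 9*((S + S)/(S + S)) = -27 + 9*((2*S)/((2*S))) = -27 + 9*((2*S)*(1/(2*S))) = -27 + 9*1 = -27 + 9 = -18)
E(C, q) = 48/113 - q/113 (E(C, q) = (-48 + q)/(-18 - 95) = (-48 + q)/(-113) = (-48 + q)*(-1/113) = 48/113 - q/113)
10376 + E(-95, f(-8, -12)) = 10376 + (48/113 - 1/113*(-8)) = 10376 + (48/113 + 8/113) = 10376 + 56/113 = 1172544/113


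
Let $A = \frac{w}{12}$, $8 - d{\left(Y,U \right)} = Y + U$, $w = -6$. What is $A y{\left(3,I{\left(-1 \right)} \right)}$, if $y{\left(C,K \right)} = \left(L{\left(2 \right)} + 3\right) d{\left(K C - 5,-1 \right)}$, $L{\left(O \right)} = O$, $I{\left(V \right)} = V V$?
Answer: $- \frac{55}{2} \approx -27.5$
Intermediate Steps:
$I{\left(V \right)} = V^{2}$
$d{\left(Y,U \right)} = 8 - U - Y$ ($d{\left(Y,U \right)} = 8 - \left(Y + U\right) = 8 - \left(U + Y\right) = 8 - U - Y$)
$y{\left(C,K \right)} = 70 - 5 C K$ ($y{\left(C,K \right)} = \left(2 + 3\right) \left(8 - -1 - \left(K C - 5\right)\right) = 5 \left(8 + 1 - \left(C K - 5\right)\right) = 5 \left(8 + 1 - \left(-5 + C K\right)\right) = 5 \left(14 - C K\right) = 70 - 5 C K$)
$A = - \frac{1}{2}$ ($A = - \frac{6}{12} = \left(-6\right) \frac{1}{12} = - \frac{1}{2} \approx -0.5$)
$A y{\left(3,I{\left(-1 \right)} \right)} = - \frac{70 - 15 \left(-1\right)^{2}}{2} = - \frac{70 - 15 \cdot 1}{2} = - \frac{70 - 15}{2} = \left(- \frac{1}{2}\right) 55 = - \frac{55}{2}$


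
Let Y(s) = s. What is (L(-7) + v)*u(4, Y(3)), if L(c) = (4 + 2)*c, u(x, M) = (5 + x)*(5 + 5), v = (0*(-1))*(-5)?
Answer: -3780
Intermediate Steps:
v = 0 (v = 0*(-5) = 0)
u(x, M) = 50 + 10*x (u(x, M) = (5 + x)*10 = 50 + 10*x)
L(c) = 6*c
(L(-7) + v)*u(4, Y(3)) = (6*(-7) + 0)*(50 + 10*4) = (-42 + 0)*(50 + 40) = -42*90 = -3780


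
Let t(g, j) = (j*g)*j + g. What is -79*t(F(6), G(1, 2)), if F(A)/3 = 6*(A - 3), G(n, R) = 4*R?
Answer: -277290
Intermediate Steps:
F(A) = -54 + 18*A (F(A) = 3*(6*(A - 3)) = 3*(6*(-3 + A)) = 3*(-18 + 6*A) = -54 + 18*A)
t(g, j) = g + g*j**2 (t(g, j) = (g*j)*j + g = g*j**2 + g = g + g*j**2)
-79*t(F(6), G(1, 2)) = -79*(-54 + 18*6)*(1 + (4*2)**2) = -79*(-54 + 108)*(1 + 8**2) = -4266*(1 + 64) = -4266*65 = -79*3510 = -277290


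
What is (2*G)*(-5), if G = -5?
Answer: 50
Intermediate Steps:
(2*G)*(-5) = (2*(-5))*(-5) = -10*(-5) = 50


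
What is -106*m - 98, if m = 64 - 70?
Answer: 538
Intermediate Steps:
m = -6
-106*m - 98 = -106*(-6) - 98 = 636 - 98 = 538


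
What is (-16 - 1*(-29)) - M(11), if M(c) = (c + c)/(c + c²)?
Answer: 77/6 ≈ 12.833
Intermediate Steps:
M(c) = 2*c/(c + c²) (M(c) = (2*c)/(c + c²) = 2*c/(c + c²))
(-16 - 1*(-29)) - M(11) = (-16 - 1*(-29)) - 2/(1 + 11) = (-16 + 29) - 2/12 = 13 - 2/12 = 13 - 1*⅙ = 13 - ⅙ = 77/6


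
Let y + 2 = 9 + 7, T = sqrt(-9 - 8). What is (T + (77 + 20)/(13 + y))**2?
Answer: -2984/729 + 194*I*sqrt(17)/27 ≈ -4.0933 + 29.625*I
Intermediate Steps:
T = I*sqrt(17) (T = sqrt(-17) = I*sqrt(17) ≈ 4.1231*I)
y = 14 (y = -2 + (9 + 7) = -2 + 16 = 14)
(T + (77 + 20)/(13 + y))**2 = (I*sqrt(17) + (77 + 20)/(13 + 14))**2 = (I*sqrt(17) + 97/27)**2 = (97/27 + I*sqrt(17))**2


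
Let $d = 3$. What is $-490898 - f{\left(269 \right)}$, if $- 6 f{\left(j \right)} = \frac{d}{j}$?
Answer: $- \frac{264103123}{538} \approx -4.909 \cdot 10^{5}$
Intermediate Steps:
$f{\left(j \right)} = - \frac{1}{2 j}$ ($f{\left(j \right)} = - \frac{3 \frac{1}{j}}{6} = - \frac{1}{2 j}$)
$-490898 - f{\left(269 \right)} = -490898 - - \frac{1}{2 \cdot 269} = -490898 - \left(- \frac{1}{2}\right) \frac{1}{269} = -490898 - - \frac{1}{538} = -490898 + \frac{1}{538} = - \frac{264103123}{538}$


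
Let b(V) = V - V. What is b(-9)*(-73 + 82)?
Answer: 0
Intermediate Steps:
b(V) = 0
b(-9)*(-73 + 82) = 0*(-73 + 82) = 0*9 = 0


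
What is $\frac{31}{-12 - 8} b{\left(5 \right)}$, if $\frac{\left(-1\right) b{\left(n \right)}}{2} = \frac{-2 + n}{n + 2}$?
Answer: $\frac{93}{70} \approx 1.3286$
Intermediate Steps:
$b{\left(n \right)} = - \frac{2 \left(-2 + n\right)}{2 + n}$ ($b{\left(n \right)} = - 2 \frac{-2 + n}{n + 2} = - 2 \frac{-2 + n}{2 + n} = - \frac{2 \left(-2 + n\right)}{2 + n}$)
$\frac{31}{-12 - 8} b{\left(5 \right)} = \frac{31}{-12 - 8} \frac{2 \left(2 - 5\right)}{2 + 5} = \frac{31}{-20} \frac{2 \left(2 - 5\right)}{7} = 31 \left(- \frac{1}{20}\right) 2 \cdot \frac{1}{7} \left(-3\right) = \left(- \frac{31}{20}\right) \left(- \frac{6}{7}\right) = \frac{93}{70}$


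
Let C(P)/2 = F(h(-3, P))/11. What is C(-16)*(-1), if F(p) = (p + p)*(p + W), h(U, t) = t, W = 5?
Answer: -64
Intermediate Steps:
F(p) = 2*p*(5 + p) (F(p) = (p + p)*(p + 5) = (2*p)*(5 + p) = 2*p*(5 + p))
C(P) = 4*P*(5 + P)/11 (C(P) = 2*((2*P*(5 + P))/11) = 2*((2*P*(5 + P))*(1/11)) = 2*(2*P*(5 + P)/11) = 4*P*(5 + P)/11)
C(-16)*(-1) = ((4/11)*(-16)*(5 - 16))*(-1) = ((4/11)*(-16)*(-11))*(-1) = 64*(-1) = -64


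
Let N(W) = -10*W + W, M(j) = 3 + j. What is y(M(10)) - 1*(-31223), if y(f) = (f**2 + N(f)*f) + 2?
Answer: 29873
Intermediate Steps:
N(W) = -9*W
y(f) = 2 - 8*f**2 (y(f) = (f**2 + (-9*f)*f) + 2 = (f**2 - 9*f**2) + 2 = -8*f**2 + 2 = 2 - 8*f**2)
y(M(10)) - 1*(-31223) = (2 - 8*(3 + 10)**2) - 1*(-31223) = (2 - 8*13**2) + 31223 = (2 - 8*169) + 31223 = (2 - 1352) + 31223 = -1350 + 31223 = 29873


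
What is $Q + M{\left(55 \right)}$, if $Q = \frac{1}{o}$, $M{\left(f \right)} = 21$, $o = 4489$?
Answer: $\frac{94270}{4489} \approx 21.0$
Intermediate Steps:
$Q = \frac{1}{4489} \approx 0.00022277$
$Q + M{\left(55 \right)} = \frac{1}{4489} + 21 = \frac{94270}{4489}$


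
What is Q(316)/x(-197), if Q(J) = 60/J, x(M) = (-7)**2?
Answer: 15/3871 ≈ 0.0038750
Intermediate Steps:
x(M) = 49
Q(316)/x(-197) = (60/316)/49 = (60*(1/316))*(1/49) = (15/79)*(1/49) = 15/3871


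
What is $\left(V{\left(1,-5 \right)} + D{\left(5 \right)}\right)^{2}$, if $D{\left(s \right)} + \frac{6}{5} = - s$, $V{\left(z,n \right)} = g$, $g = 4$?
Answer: $\frac{121}{25} \approx 4.84$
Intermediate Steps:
$V{\left(z,n \right)} = 4$
$D{\left(s \right)} = - \frac{6}{5} - s$
$\left(V{\left(1,-5 \right)} + D{\left(5 \right)}\right)^{2} = \left(4 - \frac{31}{5}\right)^{2} = \left(- \frac{11}{5}\right)^{2} = \frac{121}{25}$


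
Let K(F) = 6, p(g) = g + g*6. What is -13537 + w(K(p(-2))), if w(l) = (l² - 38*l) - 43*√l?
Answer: -13729 - 43*√6 ≈ -13834.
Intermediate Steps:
p(g) = 7*g (p(g) = g + 6*g = 7*g)
w(l) = l² - 43*√l - 38*l
-13537 + w(K(p(-2))) = -13537 + (6² - 43*√6 - 38*6) = -13537 + (36 - 43*√6 - 228) = -13537 + (-192 - 43*√6) = -13729 - 43*√6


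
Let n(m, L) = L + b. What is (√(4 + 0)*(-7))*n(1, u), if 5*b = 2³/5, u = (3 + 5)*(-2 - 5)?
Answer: 19488/25 ≈ 779.52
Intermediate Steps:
u = -56 (u = 8*(-7) = -56)
b = 8/25 (b = (2³/5)/5 = (8*(⅕))/5 = (⅕)*(8/5) = 8/25 ≈ 0.32000)
n(m, L) = 8/25 + L (n(m, L) = L + 8/25 = 8/25 + L)
(√(4 + 0)*(-7))*n(1, u) = (√(4 + 0)*(-7))*(8/25 - 56) = (√4*(-7))*(-1392/25) = (2*(-7))*(-1392/25) = -14*(-1392/25) = 19488/25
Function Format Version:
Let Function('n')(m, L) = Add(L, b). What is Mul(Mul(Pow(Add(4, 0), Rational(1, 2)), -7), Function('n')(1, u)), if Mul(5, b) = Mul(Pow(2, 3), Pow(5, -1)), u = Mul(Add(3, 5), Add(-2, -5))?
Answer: Rational(19488, 25) ≈ 779.52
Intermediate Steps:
u = -56 (u = Mul(8, -7) = -56)
b = Rational(8, 25) (b = Mul(Rational(1, 5), Mul(Pow(2, 3), Pow(5, -1))) = Mul(Rational(1, 5), Mul(8, Rational(1, 5))) = Mul(Rational(1, 5), Rational(8, 5)) = Rational(8, 25) ≈ 0.32000)
Function('n')(m, L) = Add(Rational(8, 25), L) (Function('n')(m, L) = Add(L, Rational(8, 25)) = Add(Rational(8, 25), L))
Mul(Mul(Pow(Add(4, 0), Rational(1, 2)), -7), Function('n')(1, u)) = Mul(Mul(Pow(Add(4, 0), Rational(1, 2)), -7), Add(Rational(8, 25), -56)) = Mul(Mul(Pow(4, Rational(1, 2)), -7), Rational(-1392, 25)) = Mul(Mul(2, -7), Rational(-1392, 25)) = Mul(-14, Rational(-1392, 25)) = Rational(19488, 25)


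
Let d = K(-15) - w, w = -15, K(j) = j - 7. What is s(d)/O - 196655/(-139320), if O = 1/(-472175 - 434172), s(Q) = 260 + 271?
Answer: -13410114401717/27864 ≈ -4.8127e+8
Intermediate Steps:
K(j) = -7 + j
d = -7 (d = (-7 - 15) - 1*(-15) = -22 + 15 = -7)
s(Q) = 531
O = -1/906347 (O = 1/(-906347) = -1/906347 ≈ -1.1033e-6)
s(d)/O - 196655/(-139320) = 531/(-1/906347) - 196655/(-139320) = 531*(-906347) - 196655*(-1/139320) = -481270257 + 39331/27864 = -13410114401717/27864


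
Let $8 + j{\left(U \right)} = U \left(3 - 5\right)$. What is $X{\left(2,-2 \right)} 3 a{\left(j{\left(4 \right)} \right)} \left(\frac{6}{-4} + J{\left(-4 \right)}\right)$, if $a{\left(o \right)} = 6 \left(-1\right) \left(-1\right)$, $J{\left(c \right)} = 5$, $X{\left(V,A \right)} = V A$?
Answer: $-252$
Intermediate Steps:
$X{\left(V,A \right)} = A V$
$j{\left(U \right)} = -8 - 2 U$ ($j{\left(U \right)} = -8 + U \left(3 - 5\right) = -8 + U \left(-2\right) = -8 - 2 U$)
$a{\left(o \right)} = 6$ ($a{\left(o \right)} = \left(-6\right) \left(-1\right) = 6$)
$X{\left(2,-2 \right)} 3 a{\left(j{\left(4 \right)} \right)} \left(\frac{6}{-4} + J{\left(-4 \right)}\right) = \left(-2\right) 2 \cdot 3 \cdot 6 \left(\frac{6}{-4} + 5\right) = \left(-4\right) 3 \cdot 6 \left(6 \left(- \frac{1}{4}\right) + 5\right) = \left(-12\right) 6 \left(- \frac{3}{2} + 5\right) = \left(-72\right) \frac{7}{2} = -252$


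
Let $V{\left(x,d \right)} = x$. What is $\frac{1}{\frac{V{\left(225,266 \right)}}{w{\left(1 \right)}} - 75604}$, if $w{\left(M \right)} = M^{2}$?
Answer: $- \frac{1}{75379} \approx -1.3266 \cdot 10^{-5}$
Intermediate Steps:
$\frac{1}{\frac{V{\left(225,266 \right)}}{w{\left(1 \right)}} - 75604} = \frac{1}{\frac{225}{1^{2}} - 75604} = \frac{1}{\frac{225}{1} - 75604} = \frac{1}{225 \cdot 1 - 75604} = \frac{1}{225 - 75604} = \frac{1}{-75379} = - \frac{1}{75379}$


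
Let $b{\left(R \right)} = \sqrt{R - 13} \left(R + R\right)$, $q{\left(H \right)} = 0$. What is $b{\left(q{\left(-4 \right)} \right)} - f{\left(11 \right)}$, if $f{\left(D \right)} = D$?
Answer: $-11$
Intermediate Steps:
$b{\left(R \right)} = 2 R \sqrt{-13 + R}$ ($b{\left(R \right)} = \sqrt{-13 + R} 2 R = 2 R \sqrt{-13 + R}$)
$b{\left(q{\left(-4 \right)} \right)} - f{\left(11 \right)} = 2 \cdot 0 \sqrt{-13 + 0} - 11 = 2 \cdot 0 \sqrt{-13} - 11 = 2 \cdot 0 i \sqrt{13} - 11 = 0 - 11 = -11$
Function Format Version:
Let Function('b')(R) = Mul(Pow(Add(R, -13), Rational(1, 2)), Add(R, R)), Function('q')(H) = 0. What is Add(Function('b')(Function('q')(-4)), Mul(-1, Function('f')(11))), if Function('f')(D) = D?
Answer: -11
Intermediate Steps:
Function('b')(R) = Mul(2, R, Pow(Add(-13, R), Rational(1, 2))) (Function('b')(R) = Mul(Pow(Add(-13, R), Rational(1, 2)), Mul(2, R)) = Mul(2, R, Pow(Add(-13, R), Rational(1, 2))))
Add(Function('b')(Function('q')(-4)), Mul(-1, Function('f')(11))) = Add(Mul(2, 0, Pow(Add(-13, 0), Rational(1, 2))), Mul(-1, 11)) = Add(Mul(2, 0, Pow(-13, Rational(1, 2))), -11) = Add(Mul(2, 0, Mul(I, Pow(13, Rational(1, 2)))), -11) = Add(0, -11) = -11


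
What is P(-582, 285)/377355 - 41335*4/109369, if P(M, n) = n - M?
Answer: -20765684259/13756979665 ≈ -1.5095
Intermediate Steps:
P(-582, 285)/377355 - 41335*4/109369 = (285 - 1*(-582))/377355 - 41335*4/109369 = (285 + 582)*(1/377355) - 165340*1/109369 = 867*(1/377355) - 165340/109369 = 289/125785 - 165340/109369 = -20765684259/13756979665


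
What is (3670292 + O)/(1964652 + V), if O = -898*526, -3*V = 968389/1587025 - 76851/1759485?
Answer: 892976831802155100/548598896642975837 ≈ 1.6277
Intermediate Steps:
V = -105460097426/558469336425 (V = -(968389/1587025 - 76851/1759485)/3 = -(968389*(1/1587025) - 76851*1/1759485)/3 = -(968389/1587025 - 25617/586495)/3 = -⅓*105460097426/186156445475 = -105460097426/558469336425 ≈ -0.18884)
O = -472348
(3670292 + O)/(1964652 + V) = (3670292 - 472348)/(1964652 - 105460097426/558469336425) = 3197944/(1097197793285951674/558469336425) = 3197944*(558469336425/1097197793285951674) = 892976831802155100/548598896642975837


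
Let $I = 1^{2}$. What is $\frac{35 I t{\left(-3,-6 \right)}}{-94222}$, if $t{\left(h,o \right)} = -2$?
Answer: $\frac{35}{47111} \approx 0.00074293$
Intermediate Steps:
$I = 1$
$\frac{35 I t{\left(-3,-6 \right)}}{-94222} = \frac{35 \cdot 1 \left(-2\right)}{-94222} = 35 \left(-2\right) \left(- \frac{1}{94222}\right) = \left(-70\right) \left(- \frac{1}{94222}\right) = \frac{35}{47111}$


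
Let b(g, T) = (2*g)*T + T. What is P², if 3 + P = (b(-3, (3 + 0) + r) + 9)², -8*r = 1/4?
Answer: 1017418609/1048576 ≈ 970.29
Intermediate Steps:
r = -1/32 (r = -⅛/4 = -⅛*¼ = -1/32 ≈ -0.031250)
b(g, T) = T + 2*T*g (b(g, T) = 2*T*g + T = T + 2*T*g)
P = 31897/1024 (P = -3 + (((3 + 0) - 1/32)*(1 + 2*(-3)) + 9)² = -3 + ((3 - 1/32)*(1 - 6) + 9)² = -3 + ((95/32)*(-5) + 9)² = -3 + (-475/32 + 9)² = -3 + (-187/32)² = -3 + 34969/1024 = 31897/1024 ≈ 31.149)
P² = (31897/1024)² = 1017418609/1048576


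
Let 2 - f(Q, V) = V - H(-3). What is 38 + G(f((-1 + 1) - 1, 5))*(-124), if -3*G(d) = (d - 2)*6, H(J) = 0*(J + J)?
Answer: -1202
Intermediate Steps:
H(J) = 0 (H(J) = 0*(2*J) = 0)
f(Q, V) = 2 - V (f(Q, V) = 2 - (V - 1*0) = 2 - (V + 0) = 2 - V)
G(d) = 4 - 2*d (G(d) = -(d - 2)*6/3 = -(-2 + d)*6/3 = -(-12 + 6*d)/3 = 4 - 2*d)
38 + G(f((-1 + 1) - 1, 5))*(-124) = 38 + (4 - 2*(2 - 1*5))*(-124) = 38 + (4 - 2*(2 - 5))*(-124) = 38 + (4 - 2*(-3))*(-124) = 38 + (4 + 6)*(-124) = 38 + 10*(-124) = 38 - 1240 = -1202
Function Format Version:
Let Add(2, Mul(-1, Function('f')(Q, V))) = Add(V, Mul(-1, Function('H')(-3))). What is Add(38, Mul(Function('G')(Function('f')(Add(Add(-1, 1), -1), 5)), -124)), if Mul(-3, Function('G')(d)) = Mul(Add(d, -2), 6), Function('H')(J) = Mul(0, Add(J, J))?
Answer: -1202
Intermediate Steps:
Function('H')(J) = 0 (Function('H')(J) = Mul(0, Mul(2, J)) = 0)
Function('f')(Q, V) = Add(2, Mul(-1, V)) (Function('f')(Q, V) = Add(2, Mul(-1, Add(V, Mul(-1, 0)))) = Add(2, Mul(-1, Add(V, 0))) = Add(2, Mul(-1, V)))
Function('G')(d) = Add(4, Mul(-2, d)) (Function('G')(d) = Mul(Rational(-1, 3), Mul(Add(d, -2), 6)) = Mul(Rational(-1, 3), Mul(Add(-2, d), 6)) = Mul(Rational(-1, 3), Add(-12, Mul(6, d))) = Add(4, Mul(-2, d)))
Add(38, Mul(Function('G')(Function('f')(Add(Add(-1, 1), -1), 5)), -124)) = Add(38, Mul(Add(4, Mul(-2, Add(2, Mul(-1, 5)))), -124)) = Add(38, Mul(Add(4, Mul(-2, Add(2, -5))), -124)) = Add(38, Mul(Add(4, Mul(-2, -3)), -124)) = Add(38, Mul(Add(4, 6), -124)) = Add(38, Mul(10, -124)) = Add(38, -1240) = -1202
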